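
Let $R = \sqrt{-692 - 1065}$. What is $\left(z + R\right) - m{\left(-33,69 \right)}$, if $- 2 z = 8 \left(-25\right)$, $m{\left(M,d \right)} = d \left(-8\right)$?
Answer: $652 + i \sqrt{1757} \approx 652.0 + 41.917 i$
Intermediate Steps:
$m{\left(M,d \right)} = - 8 d$
$R = i \sqrt{1757}$ ($R = \sqrt{-1757} = i \sqrt{1757} \approx 41.917 i$)
$z = 100$ ($z = - \frac{8 \left(-25\right)}{2} = \left(- \frac{1}{2}\right) \left(-200\right) = 100$)
$\left(z + R\right) - m{\left(-33,69 \right)} = \left(100 + i \sqrt{1757}\right) - \left(-8\right) 69 = \left(100 + i \sqrt{1757}\right) - -552 = \left(100 + i \sqrt{1757}\right) + 552 = 652 + i \sqrt{1757}$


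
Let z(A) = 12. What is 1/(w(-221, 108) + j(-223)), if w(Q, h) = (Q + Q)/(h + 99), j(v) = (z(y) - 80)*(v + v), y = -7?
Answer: 207/6277454 ≈ 3.2975e-5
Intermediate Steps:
j(v) = -136*v (j(v) = (12 - 80)*(v + v) = -136*v)
w(Q, h) = 2*Q/(99 + h) (w(Q, h) = (2*Q)/(99 + h) = 2*Q/(99 + h))
1/(w(-221, 108) + j(-223)) = 1/(2*(-221)/(99 + 108) - 136*(-223)) = 1/(2*(-221)/207 + 30328) = 1/(2*(-221)*(1/207) + 30328) = 1/(-442/207 + 30328) = 1/(6277454/207) = 207/6277454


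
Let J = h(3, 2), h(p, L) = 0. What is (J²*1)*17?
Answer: 0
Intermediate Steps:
J = 0
(J²*1)*17 = (0²*1)*17 = (0*1)*17 = 0*17 = 0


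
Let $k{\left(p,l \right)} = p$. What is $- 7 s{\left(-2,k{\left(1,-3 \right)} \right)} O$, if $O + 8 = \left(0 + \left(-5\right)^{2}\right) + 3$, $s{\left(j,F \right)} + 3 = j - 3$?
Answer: $1120$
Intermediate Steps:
$s{\left(j,F \right)} = -6 + j$ ($s{\left(j,F \right)} = -3 + \left(j - 3\right) = -3 + \left(-3 + j\right) = -6 + j$)
$O = 20$ ($O = -8 + \left(\left(0 + \left(-5\right)^{2}\right) + 3\right) = -8 + \left(\left(0 + 25\right) + 3\right) = -8 + \left(25 + 3\right) = -8 + 28 = 20$)
$- 7 s{\left(-2,k{\left(1,-3 \right)} \right)} O = - 7 \left(-6 - 2\right) 20 = \left(-7\right) \left(-8\right) 20 = 56 \cdot 20 = 1120$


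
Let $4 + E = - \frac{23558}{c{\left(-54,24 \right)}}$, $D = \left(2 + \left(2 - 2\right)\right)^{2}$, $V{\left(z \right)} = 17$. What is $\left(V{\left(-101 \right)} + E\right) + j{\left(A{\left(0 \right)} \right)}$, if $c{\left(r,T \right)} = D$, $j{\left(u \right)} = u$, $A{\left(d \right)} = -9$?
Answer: $- \frac{11771}{2} \approx -5885.5$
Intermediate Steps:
$D = 4$ ($D = \left(2 + 0\right)^{2} = 2^{2} = 4$)
$c{\left(r,T \right)} = 4$
$E = - \frac{11787}{2}$ ($E = -4 - \frac{23558}{4} = -4 - \frac{11779}{2} = - \frac{11787}{2} \approx -5893.5$)
$\left(V{\left(-101 \right)} + E\right) + j{\left(A{\left(0 \right)} \right)} = \left(17 - \frac{11787}{2}\right) - 9 = - \frac{11753}{2} - 9 = - \frac{11771}{2}$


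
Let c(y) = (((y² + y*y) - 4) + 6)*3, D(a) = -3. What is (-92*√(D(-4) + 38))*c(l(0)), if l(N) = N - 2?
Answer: -2760*√35 ≈ -16328.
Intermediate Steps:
l(N) = -2 + N
c(y) = 6 + 6*y² (c(y) = (((y² + y²) - 4) + 6)*3 = ((2*y² - 4) + 6)*3 = ((-4 + 2*y²) + 6)*3 = (2 + 2*y²)*3 = 6 + 6*y²)
(-92*√(D(-4) + 38))*c(l(0)) = (-92*√(-3 + 38))*(6 + 6*(-2 + 0)²) = (-92*√35)*(6 + 6*(-2)²) = (-92*√35)*(6 + 6*4) = (-92*√35)*(6 + 24) = -92*√35*30 = -2760*√35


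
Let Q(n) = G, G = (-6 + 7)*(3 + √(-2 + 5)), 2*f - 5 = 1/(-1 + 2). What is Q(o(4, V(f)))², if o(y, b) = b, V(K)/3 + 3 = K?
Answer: (3 + √3)² ≈ 22.392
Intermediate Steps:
f = 3 (f = 5/2 + 1/(2*(-1 + 2)) = 5/2 + (½)/1 = 5/2 + (½)*1 = 5/2 + ½ = 3)
V(K) = -9 + 3*K
G = 3 + √3 (G = 1*(3 + √3) = 3 + √3 ≈ 4.7320)
Q(n) = 3 + √3
Q(o(4, V(f)))² = (3 + √3)²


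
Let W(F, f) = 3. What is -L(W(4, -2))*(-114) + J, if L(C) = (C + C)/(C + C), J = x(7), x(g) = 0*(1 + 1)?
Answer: 114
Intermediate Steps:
x(g) = 0 (x(g) = 0*2 = 0)
J = 0
L(C) = 1 (L(C) = (2*C)/((2*C)) = (2*C)*(1/(2*C)) = 1)
-L(W(4, -2))*(-114) + J = -1*1*(-114) + 0 = -1*(-114) + 0 = 114 + 0 = 114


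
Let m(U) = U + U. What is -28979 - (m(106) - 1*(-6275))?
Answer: -35466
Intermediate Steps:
m(U) = 2*U
-28979 - (m(106) - 1*(-6275)) = -28979 - (2*106 - 1*(-6275)) = -28979 - (212 + 6275) = -28979 - 1*6487 = -28979 - 6487 = -35466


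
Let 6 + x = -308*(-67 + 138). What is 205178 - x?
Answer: 227052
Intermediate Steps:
x = -21874 (x = -6 - 308*(-67 + 138) = -6 - 308*71 = -6 - 21868 = -21874)
205178 - x = 205178 - 1*(-21874) = 205178 + 21874 = 227052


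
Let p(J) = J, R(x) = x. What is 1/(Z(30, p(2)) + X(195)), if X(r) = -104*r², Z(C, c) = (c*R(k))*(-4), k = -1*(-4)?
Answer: -1/3954632 ≈ -2.5287e-7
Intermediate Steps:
k = 4
Z(C, c) = -16*c (Z(C, c) = (c*4)*(-4) = (4*c)*(-4) = -16*c)
1/(Z(30, p(2)) + X(195)) = 1/(-16*2 - 104*195²) = 1/(-32 - 104*38025) = 1/(-32 - 3954600) = 1/(-3954632) = -1/3954632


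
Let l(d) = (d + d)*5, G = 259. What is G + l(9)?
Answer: 349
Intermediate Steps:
l(d) = 10*d (l(d) = (2*d)*5 = 10*d)
G + l(9) = 259 + 10*9 = 259 + 90 = 349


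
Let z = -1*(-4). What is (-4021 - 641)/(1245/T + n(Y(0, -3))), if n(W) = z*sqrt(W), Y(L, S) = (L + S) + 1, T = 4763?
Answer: -27645356970/727507433 + 423051679512*I*sqrt(2)/727507433 ≈ -38.0 + 822.38*I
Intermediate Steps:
z = 4
Y(L, S) = 1 + L + S
n(W) = 4*sqrt(W)
(-4021 - 641)/(1245/T + n(Y(0, -3))) = (-4021 - 641)/(1245/4763 + 4*sqrt(1 + 0 - 3)) = -4662/(1245*(1/4763) + 4*sqrt(-2)) = -4662/(1245/4763 + 4*(I*sqrt(2))) = -4662/(1245/4763 + 4*I*sqrt(2))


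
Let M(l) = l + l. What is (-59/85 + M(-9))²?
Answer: 2524921/7225 ≈ 349.47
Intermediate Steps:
M(l) = 2*l
(-59/85 + M(-9))² = (-59/85 + 2*(-9))² = (-59*1/85 - 18)² = (-59/85 - 18)² = (-1589/85)² = 2524921/7225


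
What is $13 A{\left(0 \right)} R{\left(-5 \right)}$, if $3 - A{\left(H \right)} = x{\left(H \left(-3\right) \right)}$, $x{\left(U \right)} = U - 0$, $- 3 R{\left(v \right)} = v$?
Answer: $65$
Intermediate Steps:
$R{\left(v \right)} = - \frac{v}{3}$
$x{\left(U \right)} = U$ ($x{\left(U \right)} = U + 0 = U$)
$A{\left(H \right)} = 3 + 3 H$ ($A{\left(H \right)} = 3 - H \left(-3\right) = 3 - - 3 H = 3 + 3 H$)
$13 A{\left(0 \right)} R{\left(-5 \right)} = 13 \left(3 + 3 \cdot 0\right) \left(\left(- \frac{1}{3}\right) \left(-5\right)\right) = 13 \left(3 + 0\right) \frac{5}{3} = 13 \cdot 3 \cdot \frac{5}{3} = 39 \cdot \frac{5}{3} = 65$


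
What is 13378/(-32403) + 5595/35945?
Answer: -1222765/4753983 ≈ -0.25721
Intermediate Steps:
13378/(-32403) + 5595/35945 = 13378*(-1/32403) + 5595*(1/35945) = -13378/32403 + 1119/7189 = -1222765/4753983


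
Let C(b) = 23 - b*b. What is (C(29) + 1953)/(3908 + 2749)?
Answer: 1135/6657 ≈ 0.17050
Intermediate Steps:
C(b) = 23 - b²
(C(29) + 1953)/(3908 + 2749) = ((23 - 1*29²) + 1953)/(3908 + 2749) = ((23 - 1*841) + 1953)/6657 = ((23 - 841) + 1953)*(1/6657) = (-818 + 1953)*(1/6657) = 1135*(1/6657) = 1135/6657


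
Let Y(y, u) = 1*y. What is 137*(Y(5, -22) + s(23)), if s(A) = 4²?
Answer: 2877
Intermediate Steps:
s(A) = 16
Y(y, u) = y
137*(Y(5, -22) + s(23)) = 137*(5 + 16) = 137*21 = 2877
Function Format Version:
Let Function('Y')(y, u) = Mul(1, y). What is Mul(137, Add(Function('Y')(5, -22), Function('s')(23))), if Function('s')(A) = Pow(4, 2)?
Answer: 2877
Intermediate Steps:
Function('s')(A) = 16
Function('Y')(y, u) = y
Mul(137, Add(Function('Y')(5, -22), Function('s')(23))) = Mul(137, Add(5, 16)) = Mul(137, 21) = 2877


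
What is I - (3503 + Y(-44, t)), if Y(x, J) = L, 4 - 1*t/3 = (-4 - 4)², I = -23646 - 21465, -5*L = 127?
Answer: -242943/5 ≈ -48589.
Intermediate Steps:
L = -127/5 (L = -⅕*127 = -127/5 ≈ -25.400)
I = -45111
t = -180 (t = 12 - 3*(-4 - 4)² = 12 - 3*(-8)² = 12 - 3*64 = 12 - 192 = -180)
Y(x, J) = -127/5
I - (3503 + Y(-44, t)) = -45111 - (3503 - 127/5) = -45111 - 1*17388/5 = -45111 - 17388/5 = -242943/5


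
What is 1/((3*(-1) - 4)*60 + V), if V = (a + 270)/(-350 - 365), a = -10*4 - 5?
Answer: -143/60105 ≈ -0.0023792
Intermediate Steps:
a = -45 (a = -40 - 5 = -45)
V = -45/143 (V = (-45 + 270)/(-350 - 365) = 225/(-715) = 225*(-1/715) = -45/143 ≈ -0.31469)
1/((3*(-1) - 4)*60 + V) = 1/((3*(-1) - 4)*60 - 45/143) = 1/((-3 - 4)*60 - 45/143) = 1/(-7*60 - 45/143) = 1/(-420 - 45/143) = 1/(-60105/143) = -143/60105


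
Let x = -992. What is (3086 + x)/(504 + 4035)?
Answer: 698/1513 ≈ 0.46134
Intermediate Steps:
(3086 + x)/(504 + 4035) = (3086 - 992)/(504 + 4035) = 2094/4539 = 2094*(1/4539) = 698/1513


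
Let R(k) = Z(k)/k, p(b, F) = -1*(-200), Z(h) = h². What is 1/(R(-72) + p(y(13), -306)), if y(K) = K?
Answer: 1/128 ≈ 0.0078125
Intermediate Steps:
p(b, F) = 200
R(k) = k (R(k) = k²/k = k)
1/(R(-72) + p(y(13), -306)) = 1/(-72 + 200) = 1/128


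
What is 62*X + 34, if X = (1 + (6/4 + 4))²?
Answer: 5307/2 ≈ 2653.5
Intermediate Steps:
X = 169/4 (X = (1 + (6*(¼) + 4))² = (1 + (3/2 + 4))² = (1 + 11/2)² = (13/2)² = 169/4 ≈ 42.250)
62*X + 34 = 62*(169/4) + 34 = 5239/2 + 34 = 5307/2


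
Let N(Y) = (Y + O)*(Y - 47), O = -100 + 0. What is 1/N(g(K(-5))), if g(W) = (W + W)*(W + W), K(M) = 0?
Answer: 1/4700 ≈ 0.00021277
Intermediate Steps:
O = -100
g(W) = 4*W**2 (g(W) = (2*W)*(2*W) = 4*W**2)
N(Y) = (-100 + Y)*(-47 + Y) (N(Y) = (Y - 100)*(Y - 47) = (-100 + Y)*(-47 + Y))
1/N(g(K(-5))) = 1/(4700 + (4*0**2)**2 - 588*0**2) = 1/(4700 + (4*0)**2 - 588*0) = 1/(4700 + 0**2 - 147*0) = 1/(4700 + 0 + 0) = 1/4700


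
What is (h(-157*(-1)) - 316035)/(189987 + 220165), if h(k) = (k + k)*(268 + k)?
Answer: -182585/410152 ≈ -0.44516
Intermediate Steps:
h(k) = 2*k*(268 + k) (h(k) = (2*k)*(268 + k) = 2*k*(268 + k))
(h(-157*(-1)) - 316035)/(189987 + 220165) = (2*(-157*(-1))*(268 - 157*(-1)) - 316035)/(189987 + 220165) = (2*157*(268 + 157) - 316035)/410152 = (2*157*425 - 316035)*(1/410152) = (133450 - 316035)*(1/410152) = -182585*1/410152 = -182585/410152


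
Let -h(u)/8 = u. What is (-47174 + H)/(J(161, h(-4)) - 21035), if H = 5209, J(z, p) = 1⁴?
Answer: 41965/21034 ≈ 1.9951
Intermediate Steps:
h(u) = -8*u
J(z, p) = 1
(-47174 + H)/(J(161, h(-4)) - 21035) = (-47174 + 5209)/(1 - 21035) = -41965/(-21034) = -41965*(-1/21034) = 41965/21034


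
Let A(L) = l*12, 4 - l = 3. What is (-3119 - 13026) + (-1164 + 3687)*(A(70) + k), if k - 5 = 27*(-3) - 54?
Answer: -313859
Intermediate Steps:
k = -130 (k = 5 + (27*(-3) - 54) = 5 + (-81 - 54) = 5 - 135 = -130)
l = 1 (l = 4 - 1*3 = 4 - 3 = 1)
A(L) = 12 (A(L) = 1*12 = 12)
(-3119 - 13026) + (-1164 + 3687)*(A(70) + k) = (-3119 - 13026) + (-1164 + 3687)*(12 - 130) = -16145 + 2523*(-118) = -16145 - 297714 = -313859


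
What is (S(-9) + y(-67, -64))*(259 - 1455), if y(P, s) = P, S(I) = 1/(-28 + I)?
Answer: 2966080/37 ≈ 80164.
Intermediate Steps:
(S(-9) + y(-67, -64))*(259 - 1455) = (1/(-28 - 9) - 67)*(259 - 1455) = (1/(-37) - 67)*(-1196) = (-1/37 - 67)*(-1196) = -2480/37*(-1196) = 2966080/37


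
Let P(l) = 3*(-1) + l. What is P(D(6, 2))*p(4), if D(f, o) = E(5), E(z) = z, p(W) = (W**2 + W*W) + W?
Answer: 72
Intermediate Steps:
p(W) = W + 2*W**2 (p(W) = (W**2 + W**2) + W = 2*W**2 + W = W + 2*W**2)
D(f, o) = 5
P(l) = -3 + l
P(D(6, 2))*p(4) = (-3 + 5)*(4*(1 + 2*4)) = 2*(4*(1 + 8)) = 2*(4*9) = 2*36 = 72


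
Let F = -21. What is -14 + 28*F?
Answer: -602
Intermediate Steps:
-14 + 28*F = -14 + 28*(-21) = -14 - 588 = -602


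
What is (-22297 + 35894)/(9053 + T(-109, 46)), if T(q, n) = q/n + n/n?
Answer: 625462/416375 ≈ 1.5022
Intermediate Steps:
T(q, n) = 1 + q/n (T(q, n) = q/n + 1 = 1 + q/n)
(-22297 + 35894)/(9053 + T(-109, 46)) = (-22297 + 35894)/(9053 + (46 - 109)/46) = 13597/(9053 + (1/46)*(-63)) = 13597/(9053 - 63/46) = 13597/(416375/46) = 13597*(46/416375) = 625462/416375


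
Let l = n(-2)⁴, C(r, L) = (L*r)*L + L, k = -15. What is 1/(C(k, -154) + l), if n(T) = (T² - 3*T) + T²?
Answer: -1/317478 ≈ -3.1498e-6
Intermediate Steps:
n(T) = -3*T + 2*T²
C(r, L) = L + r*L² (C(r, L) = r*L² + L = L + r*L²)
l = 38416 (l = (-2*(-3 + 2*(-2)))⁴ = (-2*(-3 - 4))⁴ = (-2*(-7))⁴ = 14⁴ = 38416)
1/(C(k, -154) + l) = 1/(-154*(1 - 154*(-15)) + 38416) = 1/(-154*(1 + 2310) + 38416) = 1/(-154*2311 + 38416) = 1/(-355894 + 38416) = 1/(-317478) = -1/317478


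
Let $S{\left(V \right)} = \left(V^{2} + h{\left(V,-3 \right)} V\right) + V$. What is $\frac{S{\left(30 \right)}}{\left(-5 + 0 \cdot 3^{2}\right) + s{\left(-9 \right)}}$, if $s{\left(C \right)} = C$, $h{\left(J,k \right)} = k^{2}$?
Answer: $- \frac{600}{7} \approx -85.714$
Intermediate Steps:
$S{\left(V \right)} = V^{2} + 10 V$ ($S{\left(V \right)} = \left(V^{2} + \left(-3\right)^{2} V\right) + V = \left(V^{2} + 9 V\right) + V = V^{2} + 10 V$)
$\frac{S{\left(30 \right)}}{\left(-5 + 0 \cdot 3^{2}\right) + s{\left(-9 \right)}} = \frac{30 \left(10 + 30\right)}{\left(-5 + 0 \cdot 3^{2}\right) - 9} = \frac{30 \cdot 40}{\left(-5 + 0 \cdot 9\right) - 9} = \frac{1200}{\left(-5 + 0\right) - 9} = \frac{1200}{-5 - 9} = \frac{1200}{-14} = 1200 \left(- \frac{1}{14}\right) = - \frac{600}{7}$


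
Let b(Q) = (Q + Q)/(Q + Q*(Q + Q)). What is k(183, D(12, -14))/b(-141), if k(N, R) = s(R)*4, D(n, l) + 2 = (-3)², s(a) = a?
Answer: -3934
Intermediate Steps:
D(n, l) = 7 (D(n, l) = -2 + (-3)² = -2 + 9 = 7)
b(Q) = 2*Q/(Q + 2*Q²) (b(Q) = (2*Q)/(Q + Q*(2*Q)) = (2*Q)/(Q + 2*Q²) = 2*Q/(Q + 2*Q²))
k(N, R) = 4*R (k(N, R) = R*4 = 4*R)
k(183, D(12, -14))/b(-141) = (4*7)/((2/(1 + 2*(-141)))) = 28/((2/(1 - 282))) = 28/((2/(-281))) = 28/((2*(-1/281))) = 28/(-2/281) = 28*(-281/2) = -3934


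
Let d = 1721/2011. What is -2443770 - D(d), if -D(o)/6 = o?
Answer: -4914411144/2011 ≈ -2.4438e+6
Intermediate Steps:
d = 1721/2011 (d = 1721*(1/2011) = 1721/2011 ≈ 0.85579)
D(o) = -6*o
-2443770 - D(d) = -2443770 - (-6)*1721/2011 = -2443770 - 1*(-10326/2011) = -2443770 + 10326/2011 = -4914411144/2011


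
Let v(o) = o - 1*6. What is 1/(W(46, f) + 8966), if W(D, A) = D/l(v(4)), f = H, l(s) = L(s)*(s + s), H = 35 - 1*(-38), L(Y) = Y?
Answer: 4/35887 ≈ 0.00011146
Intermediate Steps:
v(o) = -6 + o (v(o) = o - 6 = -6 + o)
H = 73 (H = 35 + 38 = 73)
l(s) = 2*s**2 (l(s) = s*(s + s) = s*(2*s) = 2*s**2)
f = 73
W(D, A) = D/8 (W(D, A) = D/((2*(-6 + 4)**2)) = D/((2*(-2)**2)) = D/((2*4)) = D/8)
1/(W(46, f) + 8966) = 1/((1/8)*46 + 8966) = 1/(23/4 + 8966) = 1/(35887/4) = 4/35887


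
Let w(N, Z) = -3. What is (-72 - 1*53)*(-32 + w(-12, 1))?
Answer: 4375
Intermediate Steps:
(-72 - 1*53)*(-32 + w(-12, 1)) = (-72 - 1*53)*(-32 - 3) = (-72 - 53)*(-35) = -125*(-35) = 4375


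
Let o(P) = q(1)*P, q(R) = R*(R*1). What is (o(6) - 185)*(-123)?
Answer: 22017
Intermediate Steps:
q(R) = R² (q(R) = R*R = R²)
o(P) = P (o(P) = 1²*P = 1*P = P)
(o(6) - 185)*(-123) = (6 - 185)*(-123) = -179*(-123) = 22017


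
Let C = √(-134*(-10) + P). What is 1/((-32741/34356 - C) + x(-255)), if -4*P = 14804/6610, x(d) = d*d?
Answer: 253659217190186220/16493943637372353999473 + 590167368*√58522950390/16493943637372353999473 ≈ 1.5388e-5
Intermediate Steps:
x(d) = d²
P = -3701/6610 ≈ -0.55991
C = √58522950390/6610 (C = √(-134*(-10) - 3701/6610) = √(1340 - 3701/6610) = √(8853699/6610) = √58522950390/6610 ≈ 36.598)
1/((-32741/34356 - C) + x(-255)) = 1/((-32741/34356 - √58522950390/6610) + (-255)²) = 1/((-32741*1/34356 - √58522950390/6610) + 65025) = 1/((-32741/34356 - √58522950390/6610) + 65025) = 1/(2233966159/34356 - √58522950390/6610)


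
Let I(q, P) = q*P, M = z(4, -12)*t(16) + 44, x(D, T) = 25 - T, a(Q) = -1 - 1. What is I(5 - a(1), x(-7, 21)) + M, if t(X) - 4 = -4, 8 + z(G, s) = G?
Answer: 72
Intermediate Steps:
a(Q) = -2
z(G, s) = -8 + G
t(X) = 0 (t(X) = 4 - 4 = 0)
M = 44 (M = (-8 + 4)*0 + 44 = -4*0 + 44 = 0 + 44 = 44)
I(q, P) = P*q
I(5 - a(1), x(-7, 21)) + M = (25 - 1*21)*(5 - 1*(-2)) + 44 = (25 - 21)*(5 + 2) + 44 = 4*7 + 44 = 28 + 44 = 72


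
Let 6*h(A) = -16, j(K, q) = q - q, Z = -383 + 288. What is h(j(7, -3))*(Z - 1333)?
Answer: 3808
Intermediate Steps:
Z = -95
j(K, q) = 0
h(A) = -8/3 (h(A) = (⅙)*(-16) = -8/3)
h(j(7, -3))*(Z - 1333) = -8*(-95 - 1333)/3 = -8/3*(-1428) = 3808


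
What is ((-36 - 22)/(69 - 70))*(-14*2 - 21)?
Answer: -2842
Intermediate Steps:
((-36 - 22)/(69 - 70))*(-14*2 - 21) = (-58/(-1))*(-28 - 21) = -58*(-1)*(-49) = 58*(-49) = -2842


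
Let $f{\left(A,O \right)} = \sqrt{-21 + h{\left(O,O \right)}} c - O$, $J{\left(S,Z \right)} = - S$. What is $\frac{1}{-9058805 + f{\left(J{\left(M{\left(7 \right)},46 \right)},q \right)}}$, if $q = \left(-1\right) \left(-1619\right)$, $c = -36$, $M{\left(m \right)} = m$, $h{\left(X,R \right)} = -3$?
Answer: $\frac{i}{8 \left(- 1132553 i + 9 \sqrt{6}\right)} \approx -1.1037 \cdot 10^{-7} + 2.1484 \cdot 10^{-12} i$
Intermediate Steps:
$q = 1619$
$f{\left(A,O \right)} = - O - 72 i \sqrt{6}$ ($f{\left(A,O \right)} = \sqrt{-21 - 3} \left(-36\right) - O = \sqrt{-24} \left(-36\right) - O = 2 i \sqrt{6} \left(-36\right) - O = - 72 i \sqrt{6} - O = - O - 72 i \sqrt{6}$)
$\frac{1}{-9058805 + f{\left(J{\left(M{\left(7 \right)},46 \right)},q \right)}} = \frac{1}{-9058805 - \left(1619 + 72 i \sqrt{6}\right)} = \frac{1}{-9060424 - 72 i \sqrt{6}}$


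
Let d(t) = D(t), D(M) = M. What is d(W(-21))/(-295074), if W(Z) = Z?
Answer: 7/98358 ≈ 7.1169e-5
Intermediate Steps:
d(t) = t
d(W(-21))/(-295074) = -21/(-295074) = -21*(-1/295074) = 7/98358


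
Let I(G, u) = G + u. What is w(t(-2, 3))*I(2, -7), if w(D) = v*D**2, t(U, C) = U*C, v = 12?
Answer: -2160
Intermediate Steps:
t(U, C) = C*U
w(D) = 12*D**2
w(t(-2, 3))*I(2, -7) = (12*(3*(-2))**2)*(2 - 7) = (12*(-6)**2)*(-5) = (12*36)*(-5) = 432*(-5) = -2160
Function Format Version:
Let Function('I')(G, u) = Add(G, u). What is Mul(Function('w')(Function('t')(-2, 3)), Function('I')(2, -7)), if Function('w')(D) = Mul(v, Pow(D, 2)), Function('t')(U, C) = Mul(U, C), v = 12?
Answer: -2160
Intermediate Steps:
Function('t')(U, C) = Mul(C, U)
Function('w')(D) = Mul(12, Pow(D, 2))
Mul(Function('w')(Function('t')(-2, 3)), Function('I')(2, -7)) = Mul(Mul(12, Pow(Mul(3, -2), 2)), Add(2, -7)) = Mul(Mul(12, Pow(-6, 2)), -5) = Mul(Mul(12, 36), -5) = Mul(432, -5) = -2160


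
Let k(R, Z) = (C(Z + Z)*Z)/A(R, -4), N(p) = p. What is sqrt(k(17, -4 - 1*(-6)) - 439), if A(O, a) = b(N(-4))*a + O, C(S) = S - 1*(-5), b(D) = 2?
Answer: I*sqrt(437) ≈ 20.905*I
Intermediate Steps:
C(S) = 5 + S (C(S) = S + 5 = 5 + S)
A(O, a) = O + 2*a (A(O, a) = 2*a + O = O + 2*a)
k(R, Z) = Z*(5 + 2*Z)/(-8 + R) (k(R, Z) = ((5 + (Z + Z))*Z)/(R + 2*(-4)) = ((5 + 2*Z)*Z)/(R - 8) = (Z*(5 + 2*Z))/(-8 + R) = Z*(5 + 2*Z)/(-8 + R))
sqrt(k(17, -4 - 1*(-6)) - 439) = sqrt((-4 - 1*(-6))*(5 + 2*(-4 - 1*(-6)))/(-8 + 17) - 439) = sqrt((-4 + 6)*(5 + 2*(-4 + 6))/9 - 439) = sqrt(2*(1/9)*(5 + 2*2) - 439) = sqrt(2*(1/9)*(5 + 4) - 439) = sqrt(2*(1/9)*9 - 439) = sqrt(2 - 439) = sqrt(-437) = I*sqrt(437)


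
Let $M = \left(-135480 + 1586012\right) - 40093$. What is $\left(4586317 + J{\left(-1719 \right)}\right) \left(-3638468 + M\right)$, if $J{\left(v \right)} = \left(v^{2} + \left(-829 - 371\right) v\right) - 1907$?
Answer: $-21393915450959$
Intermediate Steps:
$J{\left(v \right)} = -1907 + v^{2} - 1200 v$ ($J{\left(v \right)} = \left(v^{2} + \left(-829 - 371\right) v\right) - 1907 = \left(v^{2} - 1200 v\right) - 1907 = -1907 + v^{2} - 1200 v$)
$M = 1410439$ ($M = 1450532 - 40093 = 1410439$)
$\left(4586317 + J{\left(-1719 \right)}\right) \left(-3638468 + M\right) = \left(4586317 - \left(-2060893 - 2954961\right)\right) \left(-3638468 + 1410439\right) = \left(4586317 + \left(-1907 + 2954961 + 2062800\right)\right) \left(-2228029\right) = \left(4586317 + 5015854\right) \left(-2228029\right) = 9602171 \left(-2228029\right) = -21393915450959$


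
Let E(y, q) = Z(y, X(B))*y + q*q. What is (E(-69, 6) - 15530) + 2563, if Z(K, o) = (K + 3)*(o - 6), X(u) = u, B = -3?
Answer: -53917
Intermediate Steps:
Z(K, o) = (-6 + o)*(3 + K) (Z(K, o) = (3 + K)*(-6 + o) = (-6 + o)*(3 + K))
E(y, q) = q² + y*(-27 - 9*y) (E(y, q) = (-18 - 6*y + 3*(-3) + y*(-3))*y + q*q = (-18 - 6*y - 9 - 3*y)*y + q² = (-27 - 9*y)*y + q² = y*(-27 - 9*y) + q² = q² + y*(-27 - 9*y))
(E(-69, 6) - 15530) + 2563 = ((6² - 9*(-69)*(3 - 69)) - 15530) + 2563 = ((36 - 9*(-69)*(-66)) - 15530) + 2563 = ((36 - 40986) - 15530) + 2563 = (-40950 - 15530) + 2563 = -56480 + 2563 = -53917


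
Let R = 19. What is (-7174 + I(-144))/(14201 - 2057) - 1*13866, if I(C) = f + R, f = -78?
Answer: -56131979/4048 ≈ -13867.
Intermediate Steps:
I(C) = -59 (I(C) = -78 + 19 = -59)
(-7174 + I(-144))/(14201 - 2057) - 1*13866 = (-7174 - 59)/(14201 - 2057) - 1*13866 = -7233/12144 - 13866 = -7233*1/12144 - 13866 = -2411/4048 - 13866 = -56131979/4048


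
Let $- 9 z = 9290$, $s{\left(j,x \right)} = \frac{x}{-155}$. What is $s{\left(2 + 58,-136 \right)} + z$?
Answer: $- \frac{1438726}{1395} \approx -1031.3$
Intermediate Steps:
$s{\left(j,x \right)} = - \frac{x}{155}$ ($s{\left(j,x \right)} = x \left(- \frac{1}{155}\right) = - \frac{x}{155}$)
$z = - \frac{9290}{9}$ ($z = \left(- \frac{1}{9}\right) 9290 = - \frac{9290}{9} \approx -1032.2$)
$s{\left(2 + 58,-136 \right)} + z = \left(- \frac{1}{155}\right) \left(-136\right) - \frac{9290}{9} = \frac{136}{155} - \frac{9290}{9} = - \frac{1438726}{1395}$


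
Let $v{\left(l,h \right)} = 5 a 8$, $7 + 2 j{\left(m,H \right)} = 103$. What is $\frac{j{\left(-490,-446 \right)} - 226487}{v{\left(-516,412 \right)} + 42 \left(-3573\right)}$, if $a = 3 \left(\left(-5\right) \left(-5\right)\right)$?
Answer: $\frac{226439}{147066} \approx 1.5397$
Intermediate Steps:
$a = 75$ ($a = 3 \cdot 25 = 75$)
$j{\left(m,H \right)} = 48$ ($j{\left(m,H \right)} = - \frac{7}{2} + \frac{1}{2} \cdot 103 = - \frac{7}{2} + \frac{103}{2} = 48$)
$v{\left(l,h \right)} = 3000$ ($v{\left(l,h \right)} = 5 \cdot 75 \cdot 8 = 375 \cdot 8 = 3000$)
$\frac{j{\left(-490,-446 \right)} - 226487}{v{\left(-516,412 \right)} + 42 \left(-3573\right)} = \frac{48 - 226487}{3000 + 42 \left(-3573\right)} = - \frac{226439}{3000 - 150066} = - \frac{226439}{-147066} = \left(-226439\right) \left(- \frac{1}{147066}\right) = \frac{226439}{147066}$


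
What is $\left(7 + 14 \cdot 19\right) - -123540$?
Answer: $123813$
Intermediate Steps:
$\left(7 + 14 \cdot 19\right) - -123540 = \left(7 + 266\right) + 123540 = 273 + 123540 = 123813$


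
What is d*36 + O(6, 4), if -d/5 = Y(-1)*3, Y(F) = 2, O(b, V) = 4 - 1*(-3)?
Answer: -1073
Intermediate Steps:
O(b, V) = 7 (O(b, V) = 4 + 3 = 7)
d = -30 (d = -10*3 = -5*6 = -30)
d*36 + O(6, 4) = -30*36 + 7 = -1080 + 7 = -1073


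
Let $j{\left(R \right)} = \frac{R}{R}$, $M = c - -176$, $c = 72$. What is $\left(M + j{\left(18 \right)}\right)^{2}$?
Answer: $62001$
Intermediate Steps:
$M = 248$ ($M = 72 - -176 = 72 + 176 = 248$)
$j{\left(R \right)} = 1$
$\left(M + j{\left(18 \right)}\right)^{2} = \left(248 + 1\right)^{2} = 249^{2} = 62001$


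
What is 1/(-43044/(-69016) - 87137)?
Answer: -17254/1503451037 ≈ -1.1476e-5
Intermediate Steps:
1/(-43044/(-69016) - 87137) = 1/(-43044*(-1/69016) - 87137) = 1/(10761/17254 - 87137) = 1/(-1503451037/17254) = -17254/1503451037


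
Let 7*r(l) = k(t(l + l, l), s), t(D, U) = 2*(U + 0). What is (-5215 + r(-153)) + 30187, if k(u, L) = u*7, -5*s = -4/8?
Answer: 24666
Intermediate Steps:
t(D, U) = 2*U
s = 1/10 (s = -(-4)/(5*8) = -1/5*(-1/2) = 1/10 ≈ 0.10000)
k(u, L) = 7*u
r(l) = 2*l (r(l) = (7*(2*l))/7 = (14*l)/7 = 2*l)
(-5215 + r(-153)) + 30187 = (-5215 + 2*(-153)) + 30187 = (-5215 - 306) + 30187 = -5521 + 30187 = 24666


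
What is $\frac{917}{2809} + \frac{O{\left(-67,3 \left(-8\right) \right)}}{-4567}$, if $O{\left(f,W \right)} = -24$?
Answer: $\frac{4255355}{12828703} \approx 0.33171$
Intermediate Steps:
$\frac{917}{2809} + \frac{O{\left(-67,3 \left(-8\right) \right)}}{-4567} = \frac{917}{2809} - \frac{24}{-4567} = 917 \cdot \frac{1}{2809} - - \frac{24}{4567} = \frac{917}{2809} + \frac{24}{4567} = \frac{4255355}{12828703}$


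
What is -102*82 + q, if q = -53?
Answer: -8417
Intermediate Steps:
-102*82 + q = -102*82 - 53 = -8364 - 53 = -8417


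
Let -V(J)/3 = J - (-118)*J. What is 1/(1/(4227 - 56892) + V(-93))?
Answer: 52665/1748530664 ≈ 3.0120e-5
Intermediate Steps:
V(J) = -357*J (V(J) = -3*(J - (-118)*J) = -3*(J + 118*J) = -357*J)
1/(1/(4227 - 56892) + V(-93)) = 1/(1/(4227 - 56892) - 357*(-93)) = 1/(1/(-52665) + 33201) = 1/(-1/52665 + 33201) = 1/(1748530664/52665) = 52665/1748530664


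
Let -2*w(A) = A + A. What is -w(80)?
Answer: 80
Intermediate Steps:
w(A) = -A (w(A) = -(A + A)/2 = -A)
-w(80) = -(-1)*80 = -1*(-80) = 80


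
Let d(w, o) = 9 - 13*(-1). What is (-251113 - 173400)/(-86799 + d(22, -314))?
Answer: 424513/86777 ≈ 4.8920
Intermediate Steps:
d(w, o) = 22 (d(w, o) = 9 + 13 = 22)
(-251113 - 173400)/(-86799 + d(22, -314)) = (-251113 - 173400)/(-86799 + 22) = -424513/(-86777) = -424513*(-1/86777) = 424513/86777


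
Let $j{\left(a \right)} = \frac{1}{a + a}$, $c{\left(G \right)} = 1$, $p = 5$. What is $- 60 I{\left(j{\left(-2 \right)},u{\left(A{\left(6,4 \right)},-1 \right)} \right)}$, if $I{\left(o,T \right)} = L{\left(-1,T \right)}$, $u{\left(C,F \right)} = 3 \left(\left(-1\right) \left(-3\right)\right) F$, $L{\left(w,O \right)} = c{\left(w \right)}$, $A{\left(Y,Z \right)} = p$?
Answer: $-60$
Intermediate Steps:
$A{\left(Y,Z \right)} = 5$
$L{\left(w,O \right)} = 1$
$u{\left(C,F \right)} = 9 F$ ($u{\left(C,F \right)} = 3 \cdot 3 F = 9 F$)
$j{\left(a \right)} = \frac{1}{2 a}$
$I{\left(o,T \right)} = 1$
$- 60 I{\left(j{\left(-2 \right)},u{\left(A{\left(6,4 \right)},-1 \right)} \right)} = \left(-60\right) 1 = -60$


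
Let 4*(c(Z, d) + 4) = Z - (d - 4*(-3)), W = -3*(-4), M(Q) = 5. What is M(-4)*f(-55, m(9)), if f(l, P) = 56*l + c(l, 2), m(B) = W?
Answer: -62025/4 ≈ -15506.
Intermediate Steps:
W = 12
c(Z, d) = -7 - d/4 + Z/4 (c(Z, d) = -4 + (Z - (d - 4*(-3)))/4 = -4 + (Z - (d + 12))/4 = -4 + (Z - (12 + d))/4 = -4 + (Z + (-12 - d))/4 = -4 + (-12 + Z - d)/4 = -4 + (-3 - d/4 + Z/4) = -7 - d/4 + Z/4)
m(B) = 12
f(l, P) = -15/2 + 225*l/4 (f(l, P) = 56*l + (-7 - 1/4*2 + l/4) = 56*l + (-7 - 1/2 + l/4) = 56*l + (-15/2 + l/4) = -15/2 + 225*l/4)
M(-4)*f(-55, m(9)) = 5*(-15/2 + (225/4)*(-55)) = 5*(-15/2 - 12375/4) = 5*(-12405/4) = -62025/4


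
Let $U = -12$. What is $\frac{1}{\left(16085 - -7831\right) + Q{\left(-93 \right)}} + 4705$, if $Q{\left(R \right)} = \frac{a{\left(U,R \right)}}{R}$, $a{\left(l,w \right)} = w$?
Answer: $\frac{112529486}{23917} \approx 4705.0$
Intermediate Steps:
$Q{\left(R \right)} = 1$ ($Q{\left(R \right)} = \frac{R}{R} = 1$)
$\frac{1}{\left(16085 - -7831\right) + Q{\left(-93 \right)}} + 4705 = \frac{1}{\left(16085 - -7831\right) + 1} + 4705 = \frac{1}{\left(16085 + 7831\right) + 1} + 4705 = \frac{1}{23916 + 1} + 4705 = \frac{1}{23917} + 4705 = \frac{112529486}{23917}$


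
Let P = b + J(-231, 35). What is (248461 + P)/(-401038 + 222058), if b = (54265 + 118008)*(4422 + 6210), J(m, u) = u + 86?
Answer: -915927559/89490 ≈ -10235.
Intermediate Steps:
J(m, u) = 86 + u
b = 1831606536 (b = 172273*10632 = 1831606536)
P = 1831606657 (P = 1831606536 + (86 + 35) = 1831606536 + 121 = 1831606657)
(248461 + P)/(-401038 + 222058) = (248461 + 1831606657)/(-401038 + 222058) = 1831855118/(-178980) = 1831855118*(-1/178980) = -915927559/89490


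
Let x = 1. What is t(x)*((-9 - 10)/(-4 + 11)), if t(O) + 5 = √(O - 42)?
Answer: 95/7 - 19*I*√41/7 ≈ 13.571 - 17.38*I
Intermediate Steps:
t(O) = -5 + √(-42 + O) (t(O) = -5 + √(O - 42) = -5 + √(-42 + O))
t(x)*((-9 - 10)/(-4 + 11)) = (-5 + √(-42 + 1))*((-9 - 10)/(-4 + 11)) = (-5 + √(-41))*(-19/7) = (-5 + I*√41)*(-19*⅐) = (-5 + I*√41)*(-19/7) = 95/7 - 19*I*√41/7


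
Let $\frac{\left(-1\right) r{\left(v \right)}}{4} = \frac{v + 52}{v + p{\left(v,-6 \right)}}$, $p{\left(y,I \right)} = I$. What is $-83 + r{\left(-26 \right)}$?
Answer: $- \frac{319}{4} \approx -79.75$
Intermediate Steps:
$r{\left(v \right)} = - \frac{4 \left(52 + v\right)}{-6 + v}$ ($r{\left(v \right)} = - 4 \frac{v + 52}{v - 6} = - 4 \frac{52 + v}{-6 + v} = - \frac{4 \left(52 + v\right)}{-6 + v}$)
$-83 + r{\left(-26 \right)} = -83 + \frac{4 \left(-52 - -26\right)}{-6 - 26} = -83 + \frac{4 \left(-52 + 26\right)}{-32} = -83 + 4 \left(- \frac{1}{32}\right) \left(-26\right) = -83 + \frac{13}{4} = - \frac{319}{4}$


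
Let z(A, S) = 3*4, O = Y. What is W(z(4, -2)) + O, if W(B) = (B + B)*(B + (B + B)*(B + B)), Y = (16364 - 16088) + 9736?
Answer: 24124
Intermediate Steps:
Y = 10012 (Y = 276 + 9736 = 10012)
O = 10012
z(A, S) = 12
W(B) = 2*B*(B + 4*B²) (W(B) = (2*B)*(B + (2*B)*(2*B)) = (2*B)*(B + 4*B²) = 2*B*(B + 4*B²))
W(z(4, -2)) + O = 12²*(2 + 8*12) + 10012 = 144*(2 + 96) + 10012 = 144*98 + 10012 = 14112 + 10012 = 24124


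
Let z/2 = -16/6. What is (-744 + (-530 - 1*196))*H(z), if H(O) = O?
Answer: 7840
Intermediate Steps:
z = -16/3 (z = 2*(-16/6) = 2*(-16*⅙) = 2*(-8/3) = -16/3 ≈ -5.3333)
(-744 + (-530 - 1*196))*H(z) = (-744 + (-530 - 1*196))*(-16/3) = (-744 + (-530 - 196))*(-16/3) = (-744 - 726)*(-16/3) = -1470*(-16/3) = 7840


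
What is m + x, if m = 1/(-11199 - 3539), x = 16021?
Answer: 236117497/14738 ≈ 16021.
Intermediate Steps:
m = -1/14738 (m = 1/(-14738) = -1/14738 ≈ -6.7852e-5)
m + x = -1/14738 + 16021 = 236117497/14738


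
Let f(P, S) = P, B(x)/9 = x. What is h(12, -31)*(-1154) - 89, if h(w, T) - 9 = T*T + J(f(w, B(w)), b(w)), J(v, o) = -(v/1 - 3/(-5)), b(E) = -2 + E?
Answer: -5524643/5 ≈ -1.1049e+6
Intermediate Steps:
B(x) = 9*x
J(v, o) = -3/5 - v (J(v, o) = -(v*1 - 3*(-1/5)) = -(v + 3/5) = -(3/5 + v) = -3/5 - v)
h(w, T) = 42/5 + T**2 - w (h(w, T) = 9 + (T*T + (-3/5 - w)) = 9 + (T**2 + (-3/5 - w)) = 9 + (-3/5 + T**2 - w) = 42/5 + T**2 - w)
h(12, -31)*(-1154) - 89 = (42/5 + (-31)**2 - 1*12)*(-1154) - 89 = (42/5 + 961 - 12)*(-1154) - 89 = (4787/5)*(-1154) - 89 = -5524198/5 - 89 = -5524643/5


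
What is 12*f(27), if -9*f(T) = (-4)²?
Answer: -64/3 ≈ -21.333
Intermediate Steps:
f(T) = -16/9 (f(T) = -⅑*(-4)² = -⅑*16 = -16/9)
12*f(27) = 12*(-16/9) = -64/3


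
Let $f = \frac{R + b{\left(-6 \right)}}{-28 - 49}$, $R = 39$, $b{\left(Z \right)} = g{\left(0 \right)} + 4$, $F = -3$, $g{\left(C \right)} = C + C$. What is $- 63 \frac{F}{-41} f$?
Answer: $\frac{1161}{451} \approx 2.5743$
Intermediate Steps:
$g{\left(C \right)} = 2 C$
$b{\left(Z \right)} = 4$ ($b{\left(Z \right)} = 2 \cdot 0 + 4 = 0 + 4 = 4$)
$f = - \frac{43}{77}$ ($f = \frac{39 + 4}{-28 - 49} = \frac{43}{-77} = 43 \left(- \frac{1}{77}\right) = - \frac{43}{77} \approx -0.55844$)
$- 63 \frac{F}{-41} f = - 63 \left(- \frac{3}{-41}\right) \left(- \frac{43}{77}\right) = - 63 \left(\left(-3\right) \left(- \frac{1}{41}\right)\right) \left(- \frac{43}{77}\right) = \left(-63\right) \frac{3}{41} \left(- \frac{43}{77}\right) = \left(- \frac{189}{41}\right) \left(- \frac{43}{77}\right) = \frac{1161}{451}$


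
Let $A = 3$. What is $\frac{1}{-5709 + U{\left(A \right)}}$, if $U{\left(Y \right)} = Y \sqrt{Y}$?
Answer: $- \frac{1903}{10864218} - \frac{\sqrt{3}}{10864218} \approx -0.00017532$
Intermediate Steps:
$U{\left(Y \right)} = Y^{\frac{3}{2}}$
$\frac{1}{-5709 + U{\left(A \right)}} = \frac{1}{-5709 + 3^{\frac{3}{2}}} = \frac{1}{-5709 + 3 \sqrt{3}}$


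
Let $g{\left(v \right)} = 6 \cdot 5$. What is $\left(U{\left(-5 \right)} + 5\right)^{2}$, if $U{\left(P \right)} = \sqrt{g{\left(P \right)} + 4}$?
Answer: $\left(5 + \sqrt{34}\right)^{2} \approx 117.31$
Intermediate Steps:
$g{\left(v \right)} = 30$
$U{\left(P \right)} = \sqrt{34}$ ($U{\left(P \right)} = \sqrt{30 + 4} = \sqrt{34}$)
$\left(U{\left(-5 \right)} + 5\right)^{2} = \left(\sqrt{34} + 5\right)^{2} = \left(5 + \sqrt{34}\right)^{2}$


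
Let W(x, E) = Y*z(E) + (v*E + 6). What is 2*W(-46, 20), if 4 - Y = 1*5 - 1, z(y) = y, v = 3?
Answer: 132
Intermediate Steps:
Y = 0 (Y = 4 - (1*5 - 1) = 4 - (5 - 1) = 4 - 1*4 = 4 - 4 = 0)
W(x, E) = 6 + 3*E (W(x, E) = 0*E + (3*E + 6) = 0 + (6 + 3*E) = 6 + 3*E)
2*W(-46, 20) = 2*(6 + 3*20) = 2*(6 + 60) = 2*66 = 132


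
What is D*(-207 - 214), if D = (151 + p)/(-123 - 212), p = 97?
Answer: 104408/335 ≈ 311.67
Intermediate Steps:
D = -248/335 (D = (151 + 97)/(-123 - 212) = 248/(-335) = 248*(-1/335) = -248/335 ≈ -0.74030)
D*(-207 - 214) = -248*(-207 - 214)/335 = -248/335*(-421) = 104408/335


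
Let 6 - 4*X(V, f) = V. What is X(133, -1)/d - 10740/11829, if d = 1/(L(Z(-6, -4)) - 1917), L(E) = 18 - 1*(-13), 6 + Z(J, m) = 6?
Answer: 472210463/7886 ≈ 59880.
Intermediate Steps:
Z(J, m) = 0 (Z(J, m) = -6 + 6 = 0)
X(V, f) = 3/2 - V/4
L(E) = 31 (L(E) = 18 + 13 = 31)
d = -1/1886 (d = 1/(31 - 1917) = 1/(-1886) = -1/1886 ≈ -0.00053022)
X(133, -1)/d - 10740/11829 = (3/2 - ¼*133)/(-1/1886) - 10740/11829 = (3/2 - 133/4)*(-1886) - 10740*1/11829 = -127/4*(-1886) - 3580/3943 = 119761/2 - 3580/3943 = 472210463/7886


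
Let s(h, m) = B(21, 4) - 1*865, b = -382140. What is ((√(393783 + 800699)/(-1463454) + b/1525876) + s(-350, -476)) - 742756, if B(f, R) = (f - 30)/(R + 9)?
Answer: -335244849583/450827 - 23*√2258/1463454 ≈ -7.4362e+5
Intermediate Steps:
B(f, R) = (-30 + f)/(9 + R)
s(h, m) = -11254/13 (s(h, m) = (-30 + 21)/(9 + 4) - 1*865 = -9/13 - 865 = -11254/13)
((√(393783 + 800699)/(-1463454) + b/1525876) + s(-350, -476)) - 742756 = ((√(393783 + 800699)/(-1463454) - 382140/1525876) - 11254/13) - 742756 = ((√1194482*(-1/1463454) - 382140*1/1525876) - 11254/13) - 742756 = (((23*√2258)*(-1/1463454) - 8685/34679) - 11254/13) - 742756 = ((-23*√2258/1463454 - 8685/34679) - 11254/13) - 742756 = ((-8685/34679 - 23*√2258/1463454) - 11254/13) - 742756 = (-390390371/450827 - 23*√2258/1463454) - 742756 = -335244849583/450827 - 23*√2258/1463454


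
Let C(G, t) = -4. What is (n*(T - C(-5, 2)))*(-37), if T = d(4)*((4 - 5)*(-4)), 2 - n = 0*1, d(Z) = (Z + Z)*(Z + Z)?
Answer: -19240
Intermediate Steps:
d(Z) = 4*Z² (d(Z) = (2*Z)*(2*Z) = 4*Z²)
n = 2 (n = 2 - 0 = 2 - 1*0 = 2 + 0 = 2)
T = 256 (T = (4*4²)*((4 - 5)*(-4)) = (4*16)*(-1*(-4)) = 64*4 = 256)
(n*(T - C(-5, 2)))*(-37) = (2*(256 - 1*(-4)))*(-37) = (2*(256 + 4))*(-37) = (2*260)*(-37) = 520*(-37) = -19240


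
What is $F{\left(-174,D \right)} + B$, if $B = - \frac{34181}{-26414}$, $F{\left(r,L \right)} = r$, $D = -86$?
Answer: $- \frac{4561855}{26414} \approx -172.71$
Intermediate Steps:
$B = \frac{34181}{26414}$ ($B = \left(-34181\right) \left(- \frac{1}{26414}\right) = \frac{34181}{26414} \approx 1.294$)
$F{\left(-174,D \right)} + B = -174 + \frac{34181}{26414} = - \frac{4561855}{26414}$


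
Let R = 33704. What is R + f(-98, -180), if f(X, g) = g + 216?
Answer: 33740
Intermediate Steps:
f(X, g) = 216 + g
R + f(-98, -180) = 33704 + (216 - 180) = 33704 + 36 = 33740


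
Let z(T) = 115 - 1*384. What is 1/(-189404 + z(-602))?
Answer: -1/189673 ≈ -5.2722e-6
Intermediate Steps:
z(T) = -269 (z(T) = 115 - 384 = -269)
1/(-189404 + z(-602)) = 1/(-189404 - 269) = 1/(-189673) = -1/189673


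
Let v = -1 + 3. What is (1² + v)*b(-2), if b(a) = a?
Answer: -6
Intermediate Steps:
v = 2
(1² + v)*b(-2) = (1² + 2)*(-2) = (1 + 2)*(-2) = 3*(-2) = -6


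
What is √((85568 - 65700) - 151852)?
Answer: 4*I*√8249 ≈ 363.3*I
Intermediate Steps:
√((85568 - 65700) - 151852) = √(19868 - 151852) = √(-131984) = 4*I*√8249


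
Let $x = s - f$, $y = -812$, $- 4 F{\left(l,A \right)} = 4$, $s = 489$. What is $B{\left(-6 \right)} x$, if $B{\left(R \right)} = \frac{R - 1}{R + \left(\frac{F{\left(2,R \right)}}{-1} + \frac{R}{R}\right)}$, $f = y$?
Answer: $\frac{9107}{4} \approx 2276.8$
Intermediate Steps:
$F{\left(l,A \right)} = -1$ ($F{\left(l,A \right)} = \left(- \frac{1}{4}\right) 4 = -1$)
$f = -812$
$B{\left(R \right)} = \frac{-1 + R}{2 + R}$ ($B{\left(R \right)} = \frac{R - 1}{R + \left(- \frac{1}{-1} + \frac{R}{R}\right)} = \frac{-1 + R}{R + \left(\left(-1\right) \left(-1\right) + 1\right)} = \frac{-1 + R}{R + \left(1 + 1\right)} = \frac{-1 + R}{R + 2} = \frac{-1 + R}{2 + R}$)
$x = 1301$ ($x = 489 - -812 = 489 + 812 = 1301$)
$B{\left(-6 \right)} x = \frac{-1 - 6}{2 - 6} \cdot 1301 = \frac{1}{-4} \left(-7\right) 1301 = \left(- \frac{1}{4}\right) \left(-7\right) 1301 = \frac{7}{4} \cdot 1301 = \frac{9107}{4}$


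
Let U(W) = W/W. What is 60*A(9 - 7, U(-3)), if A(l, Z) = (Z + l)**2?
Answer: 540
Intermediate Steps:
U(W) = 1
60*A(9 - 7, U(-3)) = 60*(1 + (9 - 7))**2 = 60*(1 + 2)**2 = 60*3**2 = 60*9 = 540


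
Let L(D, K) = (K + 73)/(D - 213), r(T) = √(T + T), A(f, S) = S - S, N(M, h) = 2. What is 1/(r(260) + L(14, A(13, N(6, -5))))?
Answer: 14527/20587191 + 79202*√130/20587191 ≈ 0.044570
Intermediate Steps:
A(f, S) = 0
r(T) = √2*√T (r(T) = √(2*T) = √2*√T)
L(D, K) = (73 + K)/(-213 + D)
1/(r(260) + L(14, A(13, N(6, -5)))) = 1/(√2*√260 + (73 + 0)/(-213 + 14)) = 1/(√2*(2*√65) + 73/(-199)) = 1/(2*√130 - 1/199*73) = 1/(2*√130 - 73/199) = 1/(-73/199 + 2*√130)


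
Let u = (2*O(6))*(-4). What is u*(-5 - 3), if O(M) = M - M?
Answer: 0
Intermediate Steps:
O(M) = 0
u = 0 (u = (2*0)*(-4) = 0*(-4) = 0)
u*(-5 - 3) = 0*(-5 - 3) = 0*(-8) = 0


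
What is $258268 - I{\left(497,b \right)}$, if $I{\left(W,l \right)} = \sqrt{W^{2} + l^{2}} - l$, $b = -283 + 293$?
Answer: $258278 - \sqrt{247109} \approx 2.5778 \cdot 10^{5}$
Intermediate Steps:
$b = 10$
$258268 - I{\left(497,b \right)} = 258268 - \left(\sqrt{497^{2} + 10^{2}} - 10\right) = 258268 - \left(\sqrt{247009 + 100} - 10\right) = 258268 - \left(\sqrt{247109} - 10\right) = 258268 - \left(-10 + \sqrt{247109}\right) = 258268 + \left(10 - \sqrt{247109}\right) = 258278 - \sqrt{247109}$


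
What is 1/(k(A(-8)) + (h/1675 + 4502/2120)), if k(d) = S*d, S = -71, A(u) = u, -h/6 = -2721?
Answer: 355100/205911997 ≈ 0.0017245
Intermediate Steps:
h = 16326 (h = -6*(-2721) = 16326)
k(d) = -71*d
1/(k(A(-8)) + (h/1675 + 4502/2120)) = 1/(-71*(-8) + (16326/1675 + 4502/2120)) = 1/(568 + (16326*(1/1675) + 4502*(1/2120))) = 1/(568 + (16326/1675 + 2251/1060)) = 1/(568 + 4215197/355100) = 1/(205911997/355100) = 355100/205911997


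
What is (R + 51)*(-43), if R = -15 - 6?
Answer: -1290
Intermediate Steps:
R = -21
(R + 51)*(-43) = (-21 + 51)*(-43) = 30*(-43) = -1290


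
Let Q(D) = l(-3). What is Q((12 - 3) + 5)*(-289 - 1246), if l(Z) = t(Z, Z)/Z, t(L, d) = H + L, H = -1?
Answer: -6140/3 ≈ -2046.7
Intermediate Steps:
t(L, d) = -1 + L
l(Z) = (-1 + Z)/Z
Q(D) = 4/3 (Q(D) = (-1 - 3)/(-3) = -1/3*(-4) = 4/3)
Q((12 - 3) + 5)*(-289 - 1246) = 4*(-289 - 1246)/3 = (4/3)*(-1535) = -6140/3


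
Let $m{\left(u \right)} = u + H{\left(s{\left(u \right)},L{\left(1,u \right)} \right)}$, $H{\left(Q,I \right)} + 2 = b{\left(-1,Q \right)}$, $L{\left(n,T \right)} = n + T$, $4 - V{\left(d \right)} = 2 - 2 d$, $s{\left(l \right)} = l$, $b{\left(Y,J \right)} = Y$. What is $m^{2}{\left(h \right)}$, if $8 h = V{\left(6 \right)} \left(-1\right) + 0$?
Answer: $\frac{361}{16} \approx 22.563$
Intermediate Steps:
$V{\left(d \right)} = 2 + 2 d$ ($V{\left(d \right)} = 4 - \left(2 - 2 d\right) = 4 + \left(-2 + 2 d\right) = 2 + 2 d$)
$L{\left(n,T \right)} = T + n$
$H{\left(Q,I \right)} = -3$ ($H{\left(Q,I \right)} = -2 - 1 = -3$)
$h = - \frac{7}{4}$ ($h = \frac{\left(2 + 2 \cdot 6\right) \left(-1\right) + 0}{8} = \frac{\left(2 + 12\right) \left(-1\right) + 0}{8} = \frac{14 \left(-1\right) + 0}{8} = \frac{-14 + 0}{8} = \frac{1}{8} \left(-14\right) = - \frac{7}{4} \approx -1.75$)
$m{\left(u \right)} = -3 + u$ ($m{\left(u \right)} = u - 3 = -3 + u$)
$m^{2}{\left(h \right)} = \left(-3 - \frac{7}{4}\right)^{2} = \left(- \frac{19}{4}\right)^{2} = \frac{361}{16}$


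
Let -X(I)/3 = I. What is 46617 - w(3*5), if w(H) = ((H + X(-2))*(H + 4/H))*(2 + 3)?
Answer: 45014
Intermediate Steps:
X(I) = -3*I
w(H) = 5*(6 + H)*(H + 4/H) (w(H) = ((H - 3*(-2))*(H + 4/H))*(2 + 3) = ((H + 6)*(H + 4/H))*5 = ((6 + H)*(H + 4/H))*5 = 5*(6 + H)*(H + 4/H))
46617 - w(3*5) = 46617 - (20 + 5*(3*5)² + 30*(3*5) + 120/((3*5))) = 46617 - (20 + 5*15² + 30*15 + 120/15) = 46617 - (20 + 5*225 + 450 + 120*(1/15)) = 46617 - (20 + 1125 + 450 + 8) = 46617 - 1*1603 = 46617 - 1603 = 45014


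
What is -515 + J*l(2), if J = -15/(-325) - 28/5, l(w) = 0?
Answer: -515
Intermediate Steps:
J = -361/65 (J = -15*(-1/325) - 28*⅕ = 3/65 - 28/5 = -361/65 ≈ -5.5538)
-515 + J*l(2) = -515 - 361/65*0 = -515 + 0 = -515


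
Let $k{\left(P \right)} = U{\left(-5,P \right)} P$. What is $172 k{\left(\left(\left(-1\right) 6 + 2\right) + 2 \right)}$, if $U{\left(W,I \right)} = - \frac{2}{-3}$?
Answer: $- \frac{688}{3} \approx -229.33$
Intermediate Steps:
$U{\left(W,I \right)} = \frac{2}{3}$ ($U{\left(W,I \right)} = \left(-2\right) \left(- \frac{1}{3}\right) = \frac{2}{3}$)
$k{\left(P \right)} = \frac{2 P}{3}$
$172 k{\left(\left(\left(-1\right) 6 + 2\right) + 2 \right)} = 172 \frac{2 \left(\left(\left(-1\right) 6 + 2\right) + 2\right)}{3} = 172 \frac{2 \left(\left(-6 + 2\right) + 2\right)}{3} = 172 \frac{2 \left(-4 + 2\right)}{3} = 172 \cdot \frac{2}{3} \left(-2\right) = 172 \left(- \frac{4}{3}\right) = - \frac{688}{3}$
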